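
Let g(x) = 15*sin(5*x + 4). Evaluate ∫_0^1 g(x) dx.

3*cos(4) - 3*cos(9)

Let u = 5*x + 4, so du = 5 dx. When x = 0, u = 4; when x = 1, u = 9.
The integral becomes 3·∫ sin(u) du from 4 to 9, with antiderivative -3*cos(u).
Back in x: F(x) = -3*cos(5*x + 4).
Then F(1) - F(0) = (-3*cos(9)) - (-3*cos(4)) = 3*cos(4) - 3*cos(9).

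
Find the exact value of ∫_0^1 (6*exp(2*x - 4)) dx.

-(3 - 3*exp(2))*exp(-4)

Let u = 2*x - 4, so du = 2 dx. When x = 0, u = -4; when x = 1, u = -2.
The integral becomes 3·∫ exp(u) du from -4 to -2, with antiderivative 3*exp(u).
Back in x: F(x) = 3*exp(2*x - 4).
Then F(1) - F(0) = (3*exp(-2)) - (3*exp(-4)) = -(3 - 3*exp(2))*exp(-4).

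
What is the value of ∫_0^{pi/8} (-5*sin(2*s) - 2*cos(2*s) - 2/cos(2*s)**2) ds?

An antiderivative is F(s) = -sin(2*s) + 5*cos(2*s)/2 - tan(2*s).
Then F(pi/8) - F(0) = (-1 + 3*sqrt(2)/4) - (5/2) = -7/2 + 3*sqrt(2)/4.

-7/2 + 3*sqrt(2)/4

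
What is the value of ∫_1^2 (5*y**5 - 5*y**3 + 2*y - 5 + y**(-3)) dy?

257/8

By the power rule, an antiderivative is F(y) = 5*y**6/6 - 5*y**4/4 + y**2 - 5*y - 1/(2*y**2).
Then F(2) - F(1) = (653/24) - (-59/12) = 257/8.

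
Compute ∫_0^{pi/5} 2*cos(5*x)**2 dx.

pi/5

Use the identity cos^2(5*x) = (1 + cos(10*x))/2.
An antiderivative is F(x) = x + sin(10*x)/10.
Then F(pi/5) - F(0) = (pi/5) - (0) = pi/5.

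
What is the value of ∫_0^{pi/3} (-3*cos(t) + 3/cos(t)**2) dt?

An antiderivative is F(t) = -3*sin(t) + 3*tan(t).
Then F(pi/3) - F(0) = (3*sqrt(3)/2) - (0) = 3*sqrt(3)/2.

3*sqrt(3)/2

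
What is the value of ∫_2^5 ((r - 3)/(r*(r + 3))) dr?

Factor the denominator: r**2 + 3*r = (r + 3)r.
Partial fractions: (r - 3)/(r*(r + 3)) = 2/(r + 3) - 1/r.
An antiderivative is F(r) = -log(r) + 2*log(r + 3).
Then F(5) - F(2) = (log(64/5)) - (log(25/2)) = -3*log(5) + 7*log(2).

-3*log(5) + 7*log(2)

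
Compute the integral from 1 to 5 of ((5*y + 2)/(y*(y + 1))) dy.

2*log(5) + 3*log(3)

Factor the denominator: y**2 + y = (y + 1)y.
Partial fractions: (5*y + 2)/(y*(y + 1)) = 3/(y + 1) + 2/y.
An antiderivative is F(y) = 2*log(y) + 3*log(y + 1).
Then F(5) - F(1) = (3*log(2) + 2*log(5) + 3*log(3)) - (log(8)) = 2*log(5) + 3*log(3).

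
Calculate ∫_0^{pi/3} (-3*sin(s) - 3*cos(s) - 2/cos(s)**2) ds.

An antiderivative is F(s) = -3*sin(s) + 3*cos(s) - 2*tan(s).
Then F(pi/3) - F(0) = (3/2 - 7*sqrt(3)/2) - (3) = -7*sqrt(3)/2 - 3/2.

-7*sqrt(3)/2 - 3/2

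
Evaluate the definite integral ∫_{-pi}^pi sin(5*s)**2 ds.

Use the identity sin^2(5*s) = (1 - cos(10*s))/2.
An antiderivative is F(s) = s/2 - sin(10*s)/20.
Then F(pi) - F(-pi) = (pi/2) - (-pi/2) = pi.

pi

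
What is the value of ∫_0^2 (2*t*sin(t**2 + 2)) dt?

Let u = t**2 + 2, so du = 2*t dt. When t = 0, u = 2; when t = 2, u = 6.
The integral becomes ∫ sin(u) du from 2 to 6, with antiderivative -cos(u).
Back in t: F(t) = -cos(t**2 + 2).
Then F(2) - F(0) = (-cos(6)) - (-cos(2)) = -cos(6) + cos(2).

-cos(6) + cos(2)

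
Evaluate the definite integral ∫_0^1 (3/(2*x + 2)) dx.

An antiderivative is F(x) = 3*log(2*x + 2)/2.
Then F(1) - F(0) = (log(8)) - (3*log(2)/2) = 3*log(2)/2.

3*log(2)/2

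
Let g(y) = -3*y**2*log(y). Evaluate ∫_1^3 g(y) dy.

Integrate by parts once (u = ln y, dv = -3*y**2 dy).
An antiderivative is F(y) = -y**3*(3*log(y) - 1)/3.
Then F(3) - F(1) = (9 - 27*log(3)) - (1/3) = 26/3 - 27*log(3).

26/3 - 27*log(3)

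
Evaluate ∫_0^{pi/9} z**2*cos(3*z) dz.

-sqrt(3)/27 + sqrt(3)*pi**2/486 + pi/81

Integrate by parts twice (u = z^2, dv = cos(3*z) dz).
An antiderivative is F(z) = z**2*sin(3*z)/3 + 2*z*cos(3*z)/9 - 2*sin(3*z)/27.
Then F(pi/9) - F(0) = (-sqrt(3)/27 + sqrt(3)*pi**2/486 + pi/81) - (0) = -sqrt(3)/27 + sqrt(3)*pi**2/486 + pi/81.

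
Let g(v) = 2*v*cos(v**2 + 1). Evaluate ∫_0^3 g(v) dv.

Let u = v**2 + 1, so du = 2*v dv. When v = 0, u = 1; when v = 3, u = 10.
The integral becomes ∫ cos(u) du from 1 to 10, with antiderivative sin(u).
Back in v: F(v) = sin(v**2 + 1).
Then F(3) - F(0) = (sin(10)) - (sin(1)) = -sin(1) + sin(10).

-sin(1) + sin(10)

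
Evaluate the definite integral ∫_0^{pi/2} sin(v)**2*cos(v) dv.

1/3

Let u = sin(v), so du = cos(v) dv. When v = 0, u = 0; when v = pi/2, u = 1.
The integral becomes ∫ u**2 du from 0 to 1, with antiderivative u**3/3.
Back in v: F(v) = sin(v)**3/3.
Then F(pi/2) - F(0) = (1/3) - (0) = 1/3.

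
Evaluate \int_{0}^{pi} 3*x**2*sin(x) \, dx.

Integrate by parts twice (u = x^2, dv = 3*sin(x) dx).
An antiderivative is F(x) = -3*x**2*cos(x) + 6*x*sin(x) + 6*cos(x).
Then F(pi) - F(0) = (-6 + 3*pi**2) - (6) = -12 + 3*pi**2.

-12 + 3*pi**2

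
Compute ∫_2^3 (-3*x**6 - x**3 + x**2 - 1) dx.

By the power rule, an antiderivative is F(x) = -3*x**7/7 - x**4/4 + x**3/3 - x.
Then F(3) - F(2) = (-26643/28) - (-1222/21) = -75041/84.

-75041/84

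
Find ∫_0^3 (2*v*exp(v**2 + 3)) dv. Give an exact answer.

-exp(3) + exp(12)

Let u = v**2 + 3, so du = 2*v dv. When v = 0, u = 3; when v = 3, u = 12.
The integral becomes ∫ exp(u) du from 3 to 12, with antiderivative exp(u).
Back in v: F(v) = exp(v**2 + 3).
Then F(3) - F(0) = (exp(12)) - (exp(3)) = -exp(3) + exp(12).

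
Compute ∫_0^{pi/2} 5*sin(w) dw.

An antiderivative is F(w) = -5*cos(w).
Then F(pi/2) - F(0) = (0) - (-5) = 5.

5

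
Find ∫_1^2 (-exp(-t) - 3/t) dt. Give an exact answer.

An antiderivative is F(t) = -3*log(t) + exp(-t).
Then F(2) - F(1) = (-3*log(2) + exp(-2)) - (exp(-1)) = -3*log(2) - exp(-1) + exp(-2).

-3*log(2) - exp(-1) + exp(-2)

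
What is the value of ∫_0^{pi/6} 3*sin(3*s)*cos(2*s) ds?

9/5 - 3*sqrt(3)/5

Use the identity sin(3*s)cos(2*s) = [sin(5*s) + sin(s)]/2.
An antiderivative is F(s) = -3*cos(s)/2 - 3*cos(5*s)/10.
Then F(pi/6) - F(0) = (-3*sqrt(3)/5) - (-9/5) = 9/5 - 3*sqrt(3)/5.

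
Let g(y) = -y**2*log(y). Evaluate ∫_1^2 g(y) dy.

7/9 - 8*log(2)/3

Integrate by parts once (u = ln y, dv = -y**2 dy).
An antiderivative is F(y) = -y**3*(3*log(y) - 1)/9.
Then F(2) - F(1) = (8/9 - 8*log(2)/3) - (1/9) = 7/9 - 8*log(2)/3.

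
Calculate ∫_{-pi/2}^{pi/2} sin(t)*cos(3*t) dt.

0

Use the identity sin(t)cos(3*t) = [sin(4*t) + sin(-2*t)]/2.
An antiderivative is F(t) = cos(2*t)/4 - cos(4*t)/8.
Then F(pi/2) - F(-pi/2) = (-3/8) - (-3/8) = 0.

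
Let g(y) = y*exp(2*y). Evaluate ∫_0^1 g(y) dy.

Integrate by parts once (u = y, dv = exp(2*y) dy).
An antiderivative is F(y) = (2*y - 1)*exp(2*y)/4.
Then F(1) - F(0) = (exp(2)/4) - (-1/4) = 1/4 + exp(2)/4.

1/4 + exp(2)/4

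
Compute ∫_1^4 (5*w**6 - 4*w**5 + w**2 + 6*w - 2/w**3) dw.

1012167/112

By the power rule, an antiderivative is F(w) = 5*w**7/7 - 2*w**6/3 + w**3/3 + 3*w**2 + w**(-2).
Then F(4) - F(1) = (3037973/336) - (92/21) = 1012167/112.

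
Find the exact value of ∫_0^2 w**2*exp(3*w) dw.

-2/27 + 26*exp(6)/27

Integrate by parts twice (u = w^2, dv = exp(3*w) dw).
An antiderivative is F(w) = (9*w**2 - 6*w + 2)*exp(3*w)/27.
Then F(2) - F(0) = (26*exp(6)/27) - (2/27) = -2/27 + 26*exp(6)/27.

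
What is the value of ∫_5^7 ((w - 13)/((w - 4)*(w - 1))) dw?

Factor the denominator: w**2 - 5*w + 4 = (w - 1)(w - 4).
Partial fractions: (w - 13)/((w - 4)*(w - 1)) = 4/(w - 1) - 3/(w - 4).
An antiderivative is F(w) = -3*log(w - 4) + 4*log(w - 1).
Then F(7) - F(5) = (log(48)) - (8*log(2)) = log(3/16).

log(3/16)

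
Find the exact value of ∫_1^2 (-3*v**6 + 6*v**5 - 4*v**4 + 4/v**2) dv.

By the power rule, an antiderivative is F(v) = -3*v**7/7 + v**6 - 4*v**5/5 - 4/v.
Then F(2) - F(1) = (-646/35) - (-148/35) = -498/35.

-498/35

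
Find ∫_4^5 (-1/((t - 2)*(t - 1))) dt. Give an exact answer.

Factor the denominator: t**2 - 3*t + 2 = (t - 1)(t - 2).
Partial fractions: -1/((t - 2)*(t - 1)) = 1/(t - 1) - 1/(t - 2).
An antiderivative is F(t) = -log(t - 2) + log(t - 1).
Then F(5) - F(4) = (log(4/3)) - (log(3/2)) = log(8/9).

log(8/9)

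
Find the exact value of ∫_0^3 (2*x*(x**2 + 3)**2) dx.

Let u = x**2 + 3, so du = 2*x dx. When x = 0, u = 3; when x = 3, u = 12.
The integral becomes ∫ u**2 du from 3 to 12, with antiderivative u**3/3.
Back in x: F(x) = (x**2 + 3)**3/3.
Then F(3) - F(0) = (576) - (9) = 567.

567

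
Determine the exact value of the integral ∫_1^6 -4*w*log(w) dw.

Integrate by parts once (u = ln w, dv = -4*w dw).
An antiderivative is F(w) = -w**2*(2*log(w) - 1).
Then F(6) - F(1) = (-72*log(3) - 72*log(2) + 36) - (1) = -72*log(3) - 72*log(2) + 35.

-72*log(3) - 72*log(2) + 35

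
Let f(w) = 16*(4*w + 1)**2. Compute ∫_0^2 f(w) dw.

2912/3

Let u = 4*w + 1, so du = 4 dw. When w = 0, u = 1; when w = 2, u = 9.
The integral becomes 4·∫ u**2 du from 1 to 9, with antiderivative 4*u**3/3.
Back in w: F(w) = 4*(4*w + 1)**3/3.
Then F(2) - F(0) = (972) - (4/3) = 2912/3.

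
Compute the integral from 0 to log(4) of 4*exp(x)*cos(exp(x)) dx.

Let u = exp(x), so du = exp(x) dx. When x = 0, u = 1; when x = log(4), u = 4.
The integral becomes 4·∫ cos(u) du from 1 to 4, with antiderivative 4*sin(u).
Back in x: F(x) = 4*sin(exp(x)).
Then F(log(4)) - F(0) = (4*sin(4)) - (4*sin(1)) = -4*sin(1) + 4*sin(4).

-4*sin(1) + 4*sin(4)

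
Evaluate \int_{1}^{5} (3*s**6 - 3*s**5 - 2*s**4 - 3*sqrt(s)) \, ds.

By the power rule, an antiderivative is F(s) = 3*s**7/7 - s**6/2 - 2*s**5/5 - 2*s**(3/2).
Then F(5) - F(1) = (341875/14 - 10*sqrt(5)) - (-173/70) = 854774/35 - 10*sqrt(5).

854774/35 - 10*sqrt(5)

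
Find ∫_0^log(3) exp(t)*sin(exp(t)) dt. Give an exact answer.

cos(1) - cos(3)

Let u = exp(t), so du = exp(t) dt. When t = 0, u = 1; when t = log(3), u = 3.
The integral becomes ∫ sin(u) du from 1 to 3, with antiderivative -cos(u).
Back in t: F(t) = -cos(exp(t)).
Then F(log(3)) - F(0) = (-cos(3)) - (-cos(1)) = cos(1) - cos(3).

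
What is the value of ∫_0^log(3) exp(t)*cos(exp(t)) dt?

Let u = exp(t), so du = exp(t) dt. When t = 0, u = 1; when t = log(3), u = 3.
The integral becomes ∫ cos(u) du from 1 to 3, with antiderivative sin(u).
Back in t: F(t) = sin(exp(t)).
Then F(log(3)) - F(0) = (sin(3)) - (sin(1)) = -sin(1) + sin(3).

-sin(1) + sin(3)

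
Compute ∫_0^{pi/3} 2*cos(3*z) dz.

0

An antiderivative is F(z) = 2*sin(3*z)/3.
Then F(pi/3) - F(0) = (0) - (0) = 0.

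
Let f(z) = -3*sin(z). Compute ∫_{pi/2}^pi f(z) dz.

An antiderivative is F(z) = 3*cos(z).
Then F(pi) - F(pi/2) = (-3) - (0) = -3.

-3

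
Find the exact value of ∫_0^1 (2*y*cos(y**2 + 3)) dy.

sin(4) - sin(3)

Let u = y**2 + 3, so du = 2*y dy. When y = 0, u = 3; when y = 1, u = 4.
The integral becomes ∫ cos(u) du from 3 to 4, with antiderivative sin(u).
Back in y: F(y) = sin(y**2 + 3).
Then F(1) - F(0) = (sin(4)) - (sin(3)) = sin(4) - sin(3).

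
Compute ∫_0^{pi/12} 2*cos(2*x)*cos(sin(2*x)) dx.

Let u = sin(2*x), so du = 2*cos(2*x) dx. When x = 0, u = 0; when x = pi/12, u = 1/2.
The integral becomes ∫ cos(u) du from 0 to 1/2, with antiderivative sin(u).
Back in x: F(x) = sin(sin(2*x)).
Then F(pi/12) - F(0) = (sin(1/2)) - (0) = sin(1/2).

sin(1/2)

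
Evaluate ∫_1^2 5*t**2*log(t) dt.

Integrate by parts once (u = ln t, dv = 5*t**2 dt).
An antiderivative is F(t) = 5*t**3*(3*log(t) - 1)/9.
Then F(2) - F(1) = (-40/9 + 40*log(2)/3) - (-5/9) = -35/9 + 40*log(2)/3.

-35/9 + 40*log(2)/3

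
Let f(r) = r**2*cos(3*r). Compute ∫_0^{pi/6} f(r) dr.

-2/27 + pi**2/108

Integrate by parts twice (u = r^2, dv = cos(3*r) dr).
An antiderivative is F(r) = r**2*sin(3*r)/3 + 2*r*cos(3*r)/9 - 2*sin(3*r)/27.
Then F(pi/6) - F(0) = (-2/27 + pi**2/108) - (0) = -2/27 + pi**2/108.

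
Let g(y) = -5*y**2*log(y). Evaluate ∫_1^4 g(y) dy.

35 - 640*log(2)/3

Integrate by parts once (u = ln y, dv = -5*y**2 dy).
An antiderivative is F(y) = -5*y**3*(3*log(y) - 1)/9.
Then F(4) - F(1) = (320/9 - 640*log(2)/3) - (5/9) = 35 - 640*log(2)/3.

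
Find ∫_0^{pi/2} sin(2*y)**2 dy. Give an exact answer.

pi/4

Use the identity sin^2(2*y) = (1 - cos(4*y))/2.
An antiderivative is F(y) = y/2 - sin(4*y)/8.
Then F(pi/2) - F(0) = (pi/4) - (0) = pi/4.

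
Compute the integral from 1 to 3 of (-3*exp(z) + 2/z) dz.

-3*exp(3) + log(9) + 3*exp(1)

An antiderivative is F(z) = -3*exp(z) + 2*log(z).
Then F(3) - F(1) = (-3*exp(3) + log(9)) - (-3*exp(1)) = -3*exp(3) + log(9) + 3*exp(1).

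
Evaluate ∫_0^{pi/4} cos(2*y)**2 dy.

pi/8

Use the identity cos^2(2*y) = (1 + cos(4*y))/2.
An antiderivative is F(y) = y/2 + sin(4*y)/8.
Then F(pi/4) - F(0) = (pi/8) - (0) = pi/8.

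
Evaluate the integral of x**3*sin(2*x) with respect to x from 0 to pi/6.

Integrate by parts 3 times (u = x^3, dv = sin(2*x) dx).
An antiderivative is F(x) = -x**3*cos(2*x)/2 + 3*x**2*sin(2*x)/4 + 3*x*cos(2*x)/4 - 3*sin(2*x)/8.
Then F(pi/6) - F(0) = (-3*sqrt(3)/16 - pi**3/864 + sqrt(3)*pi**2/96 + pi/16) - (0) = -3*sqrt(3)/16 - pi**3/864 + sqrt(3)*pi**2/96 + pi/16.

-3*sqrt(3)/16 - pi**3/864 + sqrt(3)*pi**2/96 + pi/16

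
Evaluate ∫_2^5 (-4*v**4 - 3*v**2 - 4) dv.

-13017/5

By the power rule, an antiderivative is F(v) = -4*v**5/5 - v**3 - 4*v.
Then F(5) - F(2) = (-2645) - (-208/5) = -13017/5.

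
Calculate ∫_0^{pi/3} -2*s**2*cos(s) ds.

-2*pi/3 - sqrt(3)*pi**2/9 + 2*sqrt(3)

Integrate by parts twice (u = s^2, dv = -2*cos(s) ds).
An antiderivative is F(s) = -2*s**2*sin(s) - 4*s*cos(s) + 4*sin(s).
Then F(pi/3) - F(0) = (-2*pi/3 - sqrt(3)*pi**2/9 + 2*sqrt(3)) - (0) = -2*pi/3 - sqrt(3)*pi**2/9 + 2*sqrt(3).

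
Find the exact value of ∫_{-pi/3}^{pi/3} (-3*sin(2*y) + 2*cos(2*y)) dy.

An antiderivative is F(y) = sin(2*y) + 3*cos(2*y)/2.
Then F(pi/3) - F(-pi/3) = (-3/4 + sqrt(3)/2) - (-sqrt(3)/2 - 3/4) = sqrt(3).

sqrt(3)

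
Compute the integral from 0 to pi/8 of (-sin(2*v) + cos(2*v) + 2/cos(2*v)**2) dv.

An antiderivative is F(v) = sin(2*v)/2 + cos(2*v)/2 + tan(2*v).
Then F(pi/8) - F(0) = (sqrt(2)/2 + 1) - (1/2) = 1/2 + sqrt(2)/2.

1/2 + sqrt(2)/2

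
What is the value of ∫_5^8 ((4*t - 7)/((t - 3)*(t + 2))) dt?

-3*log(7) + 2*log(2) + 4*log(5)

Factor the denominator: t**2 - t - 6 = (t + 2)(t - 3).
Partial fractions: (4*t - 7)/((t - 3)*(t + 2)) = 3/(t + 2) + 1/(t - 3).
An antiderivative is F(t) = log(t - 3) + 3*log(t + 2).
Then F(8) - F(5) = (3*log(2) + 4*log(5)) - (log(2) + 3*log(7)) = -3*log(7) + 2*log(2) + 4*log(5).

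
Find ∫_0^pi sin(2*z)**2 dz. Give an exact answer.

Use the identity sin^2(2*z) = (1 - cos(4*z))/2.
An antiderivative is F(z) = z/2 - sin(4*z)/8.
Then F(pi) - F(0) = (pi/2) - (0) = pi/2.

pi/2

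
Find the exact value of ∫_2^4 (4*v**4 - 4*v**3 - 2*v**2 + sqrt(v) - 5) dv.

2558/5 - 4*sqrt(2)/3

By the power rule, an antiderivative is F(v) = 4*v**5/5 - v**4 + 2*v**(3/2)/3 - 2*v**3/3 - 5*v.
Then F(4) - F(2) = (7588/15) - (-86/15 + 4*sqrt(2)/3) = 2558/5 - 4*sqrt(2)/3.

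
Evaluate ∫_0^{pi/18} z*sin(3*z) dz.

Integrate by parts once (u = z, dv = sin(3*z) dz).
An antiderivative is F(z) = -z*cos(3*z)/3 + sin(3*z)/9.
Then F(pi/18) - F(0) = (-sqrt(3)*pi/108 + 1/18) - (0) = -sqrt(3)*pi/108 + 1/18.

-sqrt(3)*pi/108 + 1/18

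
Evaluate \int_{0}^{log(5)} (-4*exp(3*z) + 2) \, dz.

An antiderivative is F(z) = -4*exp(3*z)/3 + 2*z.
Then F(log(5)) - F(0) = (-500/3 + log(25)) - (-4/3) = -496/3 + log(25).

-496/3 + log(25)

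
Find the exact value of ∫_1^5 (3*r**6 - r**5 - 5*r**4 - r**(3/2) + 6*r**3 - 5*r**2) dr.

2990762/105 - 10*sqrt(5)

By the power rule, an antiderivative is F(r) = 3*r**7/7 - r**6/6 - 2*r**(5/2)/5 - r**5 + 3*r**4/2 - 5*r**3/3.
Then F(5) - F(1) = (199375/7 - 10*sqrt(5)) - (-137/105) = 2990762/105 - 10*sqrt(5).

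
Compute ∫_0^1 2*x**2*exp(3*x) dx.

-4/27 + 10*exp(3)/27

Integrate by parts twice (u = x^2, dv = 2*exp(3*x) dx).
An antiderivative is F(x) = (18*x**2 - 12*x + 4)*exp(3*x)/27.
Then F(1) - F(0) = (10*exp(3)/27) - (4/27) = -4/27 + 10*exp(3)/27.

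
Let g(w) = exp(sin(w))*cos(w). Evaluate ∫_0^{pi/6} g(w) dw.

-1 + exp(1/2)

Let u = sin(w), so du = cos(w) dw. When w = 0, u = 0; when w = pi/6, u = 1/2.
The integral becomes ∫ exp(u) du from 0 to 1/2, with antiderivative exp(u).
Back in w: F(w) = exp(sin(w)).
Then F(pi/6) - F(0) = (exp(1/2)) - (1) = -1 + exp(1/2).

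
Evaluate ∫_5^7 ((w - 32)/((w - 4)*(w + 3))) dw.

-10*log(2) - 4*log(3) + 5*log(5)

Factor the denominator: w**2 - w - 12 = (w + 3)(w - 4).
Partial fractions: (w - 32)/((w - 4)*(w + 3)) = 5/(w + 3) - 4/(w - 4).
An antiderivative is F(w) = -4*log(w - 4) + 5*log(w + 3).
Then F(7) - F(5) = (-4*log(3) + 5*log(2) + 5*log(5)) - (15*log(2)) = -10*log(2) - 4*log(3) + 5*log(5).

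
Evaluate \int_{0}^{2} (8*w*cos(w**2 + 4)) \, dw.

-4*sin(4) + 4*sin(8)

Let u = w**2 + 4, so du = 2*w dw. When w = 0, u = 4; when w = 2, u = 8.
The integral becomes 4·∫ cos(u) du from 4 to 8, with antiderivative 4*sin(u).
Back in w: F(w) = 4*sin(w**2 + 4).
Then F(2) - F(0) = (4*sin(8)) - (4*sin(4)) = -4*sin(4) + 4*sin(8).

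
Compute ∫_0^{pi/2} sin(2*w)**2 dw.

Use the identity sin^2(2*w) = (1 - cos(4*w))/2.
An antiderivative is F(w) = w/2 - sin(4*w)/8.
Then F(pi/2) - F(0) = (pi/4) - (0) = pi/4.

pi/4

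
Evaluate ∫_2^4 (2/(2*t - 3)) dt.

log(5)

An antiderivative is F(t) = log(2*t - 3).
Then F(4) - F(2) = (log(5)) - (0) = log(5).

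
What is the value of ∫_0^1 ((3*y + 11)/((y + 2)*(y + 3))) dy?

Factor the denominator: y**2 + 5*y + 6 = (y + 3)(y + 2).
Partial fractions: (3*y + 11)/((y + 2)*(y + 3)) = -2/(y + 3) + 5/(y + 2).
An antiderivative is F(y) = 5*log(y + 2) - 2*log(y + 3).
Then F(1) - F(0) = (-4*log(2) + 5*log(3)) - (log(32/9)) = -9*log(2) + 7*log(3).

-9*log(2) + 7*log(3)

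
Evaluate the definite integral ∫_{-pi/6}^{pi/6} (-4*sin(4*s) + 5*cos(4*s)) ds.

An antiderivative is F(s) = 5*sin(4*s)/4 + cos(4*s).
Then F(pi/6) - F(-pi/6) = (-1/2 + 5*sqrt(3)/8) - (-5*sqrt(3)/8 - 1/2) = 5*sqrt(3)/4.

5*sqrt(3)/4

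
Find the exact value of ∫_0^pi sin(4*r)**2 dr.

Use the identity sin^2(4*r) = (1 - cos(8*r))/2.
An antiderivative is F(r) = r/2 - sin(8*r)/16.
Then F(pi) - F(0) = (pi/2) - (0) = pi/2.

pi/2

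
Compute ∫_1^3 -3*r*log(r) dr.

6 - 27*log(3)/2

Integrate by parts once (u = ln r, dv = -3*r dr).
An antiderivative is F(r) = -3*r**2*(2*log(r) - 1)/4.
Then F(3) - F(1) = (27/4 - 27*log(3)/2) - (3/4) = 6 - 27*log(3)/2.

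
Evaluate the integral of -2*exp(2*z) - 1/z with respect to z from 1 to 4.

-exp(8) - log(4) + exp(2)

An antiderivative is F(z) = -exp(2*z) - log(z).
Then F(4) - F(1) = (-exp(8) - log(4)) - (-exp(2)) = -exp(8) - log(4) + exp(2).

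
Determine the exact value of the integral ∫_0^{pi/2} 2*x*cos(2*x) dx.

-1

Integrate by parts once (u = x, dv = 2*cos(2*x) dx).
An antiderivative is F(x) = x*sin(2*x) + cos(2*x)/2.
Then F(pi/2) - F(0) = (-1/2) - (1/2) = -1.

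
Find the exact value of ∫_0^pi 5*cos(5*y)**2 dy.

Use the identity cos^2(5*y) = (1 + cos(10*y))/2.
An antiderivative is F(y) = 5*y/2 + sin(10*y)/4.
Then F(pi) - F(0) = (5*pi/2) - (0) = 5*pi/2.

5*pi/2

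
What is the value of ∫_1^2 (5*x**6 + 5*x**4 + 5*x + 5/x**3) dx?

7341/56

By the power rule, an antiderivative is F(x) = 5*x**7/7 + x**5 + 5*x**2/2 - 5/(2*x**2).
Then F(2) - F(1) = (7437/56) - (12/7) = 7341/56.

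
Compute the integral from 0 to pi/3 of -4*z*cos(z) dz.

Integrate by parts once (u = z, dv = -4*cos(z) dz).
An antiderivative is F(z) = -4*z*sin(z) - 4*cos(z).
Then F(pi/3) - F(0) = (-2*sqrt(3)*pi/3 - 2) - (-4) = -2*sqrt(3)*pi/3 + 2.

-2*sqrt(3)*pi/3 + 2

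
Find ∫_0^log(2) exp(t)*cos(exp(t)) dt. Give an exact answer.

Let u = exp(t), so du = exp(t) dt. When t = 0, u = 1; when t = log(2), u = 2.
The integral becomes ∫ cos(u) du from 1 to 2, with antiderivative sin(u).
Back in t: F(t) = sin(exp(t)).
Then F(log(2)) - F(0) = (sin(2)) - (sin(1)) = -sin(1) + sin(2).

-sin(1) + sin(2)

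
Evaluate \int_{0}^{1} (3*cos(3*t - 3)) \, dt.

Let u = 3*t - 3, so du = 3 dt. When t = 0, u = -3; when t = 1, u = 0.
The integral becomes ∫ cos(u) du from -3 to 0, with antiderivative sin(u).
Back in t: F(t) = sin(3*t - 3).
Then F(1) - F(0) = (0) - (-sin(3)) = sin(3).

sin(3)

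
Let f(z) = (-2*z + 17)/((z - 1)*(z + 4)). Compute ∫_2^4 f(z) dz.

-10*log(2) + 8*log(3)

Factor the denominator: z**2 + 3*z - 4 = (z + 4)(z - 1).
Partial fractions: (-2*z + 17)/((z - 1)*(z + 4)) = -5/(z + 4) + 3/(z - 1).
An antiderivative is F(z) = 3*log(z - 1) - 5*log(z + 4).
Then F(4) - F(2) = (-15*log(2) + 3*log(3)) - (-5*log(3) - 5*log(2)) = -10*log(2) + 8*log(3).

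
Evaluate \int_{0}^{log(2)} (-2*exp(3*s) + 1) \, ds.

-14/3 + log(2)

An antiderivative is F(s) = -2*exp(3*s)/3 + s.
Then F(log(2)) - F(0) = (-16/3 + log(2)) - (-2/3) = -14/3 + log(2).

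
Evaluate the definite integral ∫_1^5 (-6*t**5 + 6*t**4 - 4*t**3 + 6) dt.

-62376/5

By the power rule, an antiderivative is F(t) = -t**6 + 6*t**5/5 - t**4 + 6*t.
Then F(5) - F(1) = (-12470) - (26/5) = -62376/5.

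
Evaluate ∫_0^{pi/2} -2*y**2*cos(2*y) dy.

pi/2

Integrate by parts twice (u = y^2, dv = -2*cos(2*y) dy).
An antiderivative is F(y) = -y**2*sin(2*y) - y*cos(2*y) + sin(2*y)/2.
Then F(pi/2) - F(0) = (pi/2) - (0) = pi/2.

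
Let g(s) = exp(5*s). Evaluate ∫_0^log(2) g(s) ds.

31/5

Let u = exp(s), so du = exp(s) ds. When s = 0, u = 1; when s = log(2), u = 2.
The integral becomes ∫ u**4 du from 1 to 2, with antiderivative u**5/5.
Back in s: F(s) = exp(5*s)/5.
Then F(log(2)) - F(0) = (32/5) - (1/5) = 31/5.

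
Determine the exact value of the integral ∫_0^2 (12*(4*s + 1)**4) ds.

177144/5

Let u = 4*s + 1, so du = 4 ds. When s = 0, u = 1; when s = 2, u = 9.
The integral becomes 3·∫ u**4 du from 1 to 9, with antiderivative 3*u**5/5.
Back in s: F(s) = 3*(4*s + 1)**5/5.
Then F(2) - F(0) = (177147/5) - (3/5) = 177144/5.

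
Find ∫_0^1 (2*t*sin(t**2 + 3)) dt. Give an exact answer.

Let u = t**2 + 3, so du = 2*t dt. When t = 0, u = 3; when t = 1, u = 4.
The integral becomes ∫ sin(u) du from 3 to 4, with antiderivative -cos(u).
Back in t: F(t) = -cos(t**2 + 3).
Then F(1) - F(0) = (-cos(4)) - (-cos(3)) = cos(3) - cos(4).

cos(3) - cos(4)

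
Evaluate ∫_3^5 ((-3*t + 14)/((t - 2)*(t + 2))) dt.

-5*log(7) + 2*log(3) + 5*log(5)

Factor the denominator: t**2 - 4 = (t + 2)(t - 2).
Partial fractions: (-3*t + 14)/((t - 2)*(t + 2)) = -5/(t + 2) + 2/(t - 2).
An antiderivative is F(t) = 2*log(t - 2) - 5*log(t + 2).
Then F(5) - F(3) = (-5*log(7) + 2*log(3)) - (-5*log(5)) = -5*log(7) + 2*log(3) + 5*log(5).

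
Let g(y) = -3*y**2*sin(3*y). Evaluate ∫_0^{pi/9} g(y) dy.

Integrate by parts twice (u = y^2, dv = -3*sin(3*y) dy).
An antiderivative is F(y) = y**2*cos(3*y) - 2*y*sin(3*y)/3 - 2*cos(3*y)/9.
Then F(pi/9) - F(0) = (-sqrt(3)*pi/27 - 1/9 + pi**2/162) - (-2/9) = -sqrt(3)*pi/27 + pi**2/162 + 1/9.

-sqrt(3)*pi/27 + pi**2/162 + 1/9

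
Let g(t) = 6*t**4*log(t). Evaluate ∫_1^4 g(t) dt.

Integrate by parts once (u = ln t, dv = 6*t**4 dt).
An antiderivative is F(t) = 6*t**5*(5*log(t) - 1)/25.
Then F(4) - F(1) = (-6144/25 + 12288*log(2)/5) - (-6/25) = -6138/25 + 12288*log(2)/5.

-6138/25 + 12288*log(2)/5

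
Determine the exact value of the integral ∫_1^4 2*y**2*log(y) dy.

-14 + 256*log(2)/3

Integrate by parts once (u = ln y, dv = 2*y**2 dy).
An antiderivative is F(y) = 2*y**3*(3*log(y) - 1)/9.
Then F(4) - F(1) = (-128/9 + 256*log(2)/3) - (-2/9) = -14 + 256*log(2)/3.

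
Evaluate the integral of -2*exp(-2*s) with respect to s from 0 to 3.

-1 + exp(-6)

An antiderivative is F(s) = exp(-2*s).
Then F(3) - F(0) = (exp(-6)) - (1) = -1 + exp(-6).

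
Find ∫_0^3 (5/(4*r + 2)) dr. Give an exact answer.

An antiderivative is F(r) = 5*log(4*r + 2)/4.
Then F(3) - F(0) = (5*log(14)/4) - (5*log(2)/4) = 5*log(7)/4.

5*log(7)/4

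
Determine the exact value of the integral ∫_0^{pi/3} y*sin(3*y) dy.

pi/9

Integrate by parts once (u = y, dv = sin(3*y) dy).
An antiderivative is F(y) = -y*cos(3*y)/3 + sin(3*y)/9.
Then F(pi/3) - F(0) = (pi/9) - (0) = pi/9.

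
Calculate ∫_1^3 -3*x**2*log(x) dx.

Integrate by parts once (u = ln x, dv = -3*x**2 dx).
An antiderivative is F(x) = -x**3*(3*log(x) - 1)/3.
Then F(3) - F(1) = (9 - 27*log(3)) - (1/3) = 26/3 - 27*log(3).

26/3 - 27*log(3)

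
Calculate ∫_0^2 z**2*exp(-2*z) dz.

(-13 + exp(4))*exp(-4)/4

Integrate by parts twice (u = z^2, dv = exp(-2*z) dz).
An antiderivative is F(z) = (-2*z**2 - 2*z - 1)*exp(-2*z)/4.
Then F(2) - F(0) = (-13*exp(-4)/4) - (-1/4) = (-13 + exp(4))*exp(-4)/4.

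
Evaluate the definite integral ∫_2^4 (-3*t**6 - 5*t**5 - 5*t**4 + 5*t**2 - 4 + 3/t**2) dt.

By the power rule, an antiderivative is F(t) = -3*t**7/7 - 5*t**6/6 - t**5 + 5*t**3/3 - 4*t - 3/t.
Then F(4) - F(2) = (-955007/84) - (-1909/14) = -943553/84.

-943553/84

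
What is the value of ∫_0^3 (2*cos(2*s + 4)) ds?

Let u = 2*s + 4, so du = 2 ds. When s = 0, u = 4; when s = 3, u = 10.
The integral becomes ∫ cos(u) du from 4 to 10, with antiderivative sin(u).
Back in s: F(s) = sin(2*s + 4).
Then F(3) - F(0) = (sin(10)) - (sin(4)) = sin(10) - sin(4).

sin(10) - sin(4)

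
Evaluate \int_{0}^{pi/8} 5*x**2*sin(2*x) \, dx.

Integrate by parts twice (u = x^2, dv = 5*sin(2*x) dx).
An antiderivative is F(x) = -5*x**2*cos(2*x)/2 + 5*x*sin(2*x)/2 + 5*cos(2*x)/4.
Then F(pi/8) - F(0) = (5*sqrt(2)*(-pi**2 + 8*pi + 32)/256) - (5/4) = -5/4 - 5*sqrt(2)*pi**2/256 + 5*sqrt(2)*pi/32 + 5*sqrt(2)/8.

-5/4 - 5*sqrt(2)*pi**2/256 + 5*sqrt(2)*pi/32 + 5*sqrt(2)/8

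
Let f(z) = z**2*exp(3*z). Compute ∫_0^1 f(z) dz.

-2/27 + 5*exp(3)/27

Integrate by parts twice (u = z^2, dv = exp(3*z) dz).
An antiderivative is F(z) = (9*z**2 - 6*z + 2)*exp(3*z)/27.
Then F(1) - F(0) = (5*exp(3)/27) - (2/27) = -2/27 + 5*exp(3)/27.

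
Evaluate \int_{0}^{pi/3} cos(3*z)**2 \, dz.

pi/6

Use the identity cos^2(3*z) = (1 + cos(6*z))/2.
An antiderivative is F(z) = z/2 + sin(6*z)/12.
Then F(pi/3) - F(0) = (pi/6) - (0) = pi/6.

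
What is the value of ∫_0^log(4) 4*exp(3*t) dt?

84

Let u = exp(t), so du = exp(t) dt. When t = 0, u = 1; when t = log(4), u = 4.
The integral becomes 4·∫ u**2 du from 1 to 4, with antiderivative 4*u**3/3.
Back in t: F(t) = 4*exp(3*t)/3.
Then F(log(4)) - F(0) = (256/3) - (4/3) = 84.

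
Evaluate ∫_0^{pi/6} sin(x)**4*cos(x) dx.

Let u = sin(x), so du = cos(x) dx. When x = 0, u = 0; when x = pi/6, u = 1/2.
The integral becomes ∫ u**4 du from 0 to 1/2, with antiderivative u**5/5.
Back in x: F(x) = sin(x)**5/5.
Then F(pi/6) - F(0) = (1/160) - (0) = 1/160.

1/160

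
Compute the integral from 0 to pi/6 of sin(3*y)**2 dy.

Use the identity sin^2(3*y) = (1 - cos(6*y))/2.
An antiderivative is F(y) = y/2 - sin(6*y)/12.
Then F(pi/6) - F(0) = (pi/12) - (0) = pi/12.

pi/12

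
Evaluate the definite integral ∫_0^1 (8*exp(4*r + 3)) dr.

Let u = 4*r + 3, so du = 4 dr. When r = 0, u = 3; when r = 1, u = 7.
The integral becomes 2·∫ exp(u) du from 3 to 7, with antiderivative 2*exp(u).
Back in r: F(r) = 2*exp(4*r + 3).
Then F(1) - F(0) = (2*exp(7)) - (2*exp(3)) = -2*(1 - exp(4))*exp(3).

-2*(1 - exp(4))*exp(3)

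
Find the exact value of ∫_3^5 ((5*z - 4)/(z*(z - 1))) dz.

Factor the denominator: z**2 - z = z(z - 1).
Partial fractions: (5*z - 4)/(z*(z - 1)) = 4/z + 1/(z - 1).
An antiderivative is F(z) = 4*log(z) + log(z - 1).
Then F(5) - F(3) = (2*log(2) + 4*log(5)) - (log(2) + 4*log(3)) = -4*log(3) + log(2) + 4*log(5).

-4*log(3) + log(2) + 4*log(5)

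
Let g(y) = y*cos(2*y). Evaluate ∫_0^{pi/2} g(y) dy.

-1/2

Integrate by parts once (u = y, dv = cos(2*y) dy).
An antiderivative is F(y) = y*sin(2*y)/2 + cos(2*y)/4.
Then F(pi/2) - F(0) = (-1/4) - (1/4) = -1/2.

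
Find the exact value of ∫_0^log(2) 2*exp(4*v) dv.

Let u = exp(v), so du = exp(v) dv. When v = 0, u = 1; when v = log(2), u = 2.
The integral becomes 2·∫ u**3 du from 1 to 2, with antiderivative u**4/2.
Back in v: F(v) = exp(4*v)/2.
Then F(log(2)) - F(0) = (8) - (1/2) = 15/2.

15/2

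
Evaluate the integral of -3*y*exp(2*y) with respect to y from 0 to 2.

-9*exp(4)/4 - 3/4

Integrate by parts once (u = y, dv = -3*exp(2*y) dy).
An antiderivative is F(y) = (-6*y + 3)*exp(2*y)/4.
Then F(2) - F(0) = (-9*exp(4)/4) - (3/4) = -9*exp(4)/4 - 3/4.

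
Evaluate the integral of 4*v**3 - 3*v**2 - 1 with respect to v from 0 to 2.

By the power rule, an antiderivative is F(v) = v**4 - v**3 - v.
Then F(2) - F(0) = (6) - (0) = 6.

6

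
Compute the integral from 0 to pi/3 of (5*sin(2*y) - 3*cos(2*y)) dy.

15/4 - 3*sqrt(3)/4

An antiderivative is F(y) = -3*sin(2*y)/2 - 5*cos(2*y)/2.
Then F(pi/3) - F(0) = (5/4 - 3*sqrt(3)/4) - (-5/2) = 15/4 - 3*sqrt(3)/4.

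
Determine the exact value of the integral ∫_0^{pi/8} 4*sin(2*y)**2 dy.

Use the identity sin^2(2*y) = (1 - cos(4*y))/2.
An antiderivative is F(y) = 2*y - sin(4*y)/2.
Then F(pi/8) - F(0) = (-1/2 + pi/4) - (0) = -1/2 + pi/4.

-1/2 + pi/4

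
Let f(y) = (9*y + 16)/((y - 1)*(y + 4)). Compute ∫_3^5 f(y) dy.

-4*log(7) + 5*log(2) + 8*log(3)

Factor the denominator: y**2 + 3*y - 4 = (y + 4)(y - 1).
Partial fractions: (9*y + 16)/((y - 1)*(y + 4)) = 4/(y + 4) + 5/(y - 1).
An antiderivative is F(y) = 5*log(y - 1) + 4*log(y + 4).
Then F(5) - F(3) = (10*log(2) + 8*log(3)) - (5*log(2) + 4*log(7)) = -4*log(7) + 5*log(2) + 8*log(3).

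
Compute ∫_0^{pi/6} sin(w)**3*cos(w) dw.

Let u = sin(w), so du = cos(w) dw. When w = 0, u = 0; when w = pi/6, u = 1/2.
The integral becomes ∫ u**3 du from 0 to 1/2, with antiderivative u**4/4.
Back in w: F(w) = sin(w)**4/4.
Then F(pi/6) - F(0) = (1/64) - (0) = 1/64.

1/64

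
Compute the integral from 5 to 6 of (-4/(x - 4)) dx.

An antiderivative is F(x) = -4*log(x - 4).
Then F(6) - F(5) = (-log(16)) - (0) = -log(16).

-log(16)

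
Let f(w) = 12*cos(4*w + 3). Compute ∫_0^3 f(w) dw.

-3*sin(3) + 3*sin(15)

Let u = 4*w + 3, so du = 4 dw. When w = 0, u = 3; when w = 3, u = 15.
The integral becomes 3·∫ cos(u) du from 3 to 15, with antiderivative 3*sin(u).
Back in w: F(w) = 3*sin(4*w + 3).
Then F(3) - F(0) = (3*sin(15)) - (3*sin(3)) = -3*sin(3) + 3*sin(15).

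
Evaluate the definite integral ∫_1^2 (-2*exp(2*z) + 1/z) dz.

-exp(4) + log(2) + exp(2)

An antiderivative is F(z) = -exp(2*z) + log(z).
Then F(2) - F(1) = (-exp(4) + log(2)) - (-exp(2)) = -exp(4) + log(2) + exp(2).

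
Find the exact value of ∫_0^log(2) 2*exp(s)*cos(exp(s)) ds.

Let u = exp(s), so du = exp(s) ds. When s = 0, u = 1; when s = log(2), u = 2.
The integral becomes 2·∫ cos(u) du from 1 to 2, with antiderivative 2*sin(u).
Back in s: F(s) = 2*sin(exp(s)).
Then F(log(2)) - F(0) = (2*sin(2)) - (2*sin(1)) = -2*sin(1) + 2*sin(2).

-2*sin(1) + 2*sin(2)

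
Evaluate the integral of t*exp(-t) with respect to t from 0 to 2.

1 - 3*exp(-2)

Integrate by parts once (u = t, dv = exp(-t) dt).
An antiderivative is F(t) = (-t - 1)*exp(-t).
Then F(2) - F(0) = (-3*exp(-2)) - (-1) = 1 - 3*exp(-2).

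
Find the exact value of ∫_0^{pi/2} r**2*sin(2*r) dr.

-1/2 + pi**2/8

Integrate by parts twice (u = r^2, dv = sin(2*r) dr).
An antiderivative is F(r) = -r**2*cos(2*r)/2 + r*sin(2*r)/2 + cos(2*r)/4.
Then F(pi/2) - F(0) = (-1/4 + pi**2/8) - (1/4) = -1/2 + pi**2/8.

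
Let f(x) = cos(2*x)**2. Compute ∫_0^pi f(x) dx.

Use the identity cos^2(2*x) = (1 + cos(4*x))/2.
An antiderivative is F(x) = x/2 + sin(4*x)/8.
Then F(pi) - F(0) = (pi/2) - (0) = pi/2.

pi/2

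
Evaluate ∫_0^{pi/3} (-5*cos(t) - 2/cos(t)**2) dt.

An antiderivative is F(t) = -5*sin(t) - 2*tan(t).
Then F(pi/3) - F(0) = (-9*sqrt(3)/2) - (0) = -9*sqrt(3)/2.

-9*sqrt(3)/2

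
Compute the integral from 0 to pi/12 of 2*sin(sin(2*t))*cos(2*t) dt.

1 - cos(1/2)

Let u = sin(2*t), so du = 2*cos(2*t) dt. When t = 0, u = 0; when t = pi/12, u = 1/2.
The integral becomes ∫ sin(u) du from 0 to 1/2, with antiderivative -cos(u).
Back in t: F(t) = -cos(sin(2*t)).
Then F(pi/12) - F(0) = (-cos(1/2)) - (-1) = 1 - cos(1/2).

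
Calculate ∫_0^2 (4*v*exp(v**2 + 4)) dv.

Let u = v**2 + 4, so du = 2*v dv. When v = 0, u = 4; when v = 2, u = 8.
The integral becomes 2·∫ exp(u) du from 4 to 8, with antiderivative 2*exp(u).
Back in v: F(v) = 2*exp(v**2 + 4).
Then F(2) - F(0) = (2*exp(8)) - (2*exp(4)) = -2*(1 - exp(4))*exp(4).

-2*(1 - exp(4))*exp(4)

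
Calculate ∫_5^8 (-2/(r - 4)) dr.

An antiderivative is F(r) = -2*log(r - 4).
Then F(8) - F(5) = (-log(16)) - (0) = -log(16).

-log(16)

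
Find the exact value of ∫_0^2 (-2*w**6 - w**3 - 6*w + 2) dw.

-340/7

By the power rule, an antiderivative is F(w) = -2*w**7/7 - w**4/4 - 3*w**2 + 2*w.
Then F(2) - F(0) = (-340/7) - (0) = -340/7.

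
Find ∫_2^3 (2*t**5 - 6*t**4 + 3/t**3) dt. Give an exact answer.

-1253/40

By the power rule, an antiderivative is F(t) = t**6/3 - 6*t**5/5 - 3/(2*t**2).
Then F(3) - F(2) = (-1463/30) - (-2093/120) = -1253/40.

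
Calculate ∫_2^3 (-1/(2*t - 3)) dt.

-log(3)/2

An antiderivative is F(t) = -log(2*t - 3)/2.
Then F(3) - F(2) = (-log(3)/2) - (0) = -log(3)/2.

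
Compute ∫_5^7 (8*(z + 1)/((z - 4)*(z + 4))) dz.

Factor the denominator: z**2 - 16 = (z + 4)(z - 4).
Partial fractions: 8*(z + 1)/((z - 4)*(z + 4)) = 3/(z + 4) + 5/(z - 4).
An antiderivative is F(z) = 5*log(z - 4) + 3*log(z + 4).
Then F(7) - F(5) = (5*log(3) + 3*log(11)) - (6*log(3)) = -log(3) + 3*log(11).

-log(3) + 3*log(11)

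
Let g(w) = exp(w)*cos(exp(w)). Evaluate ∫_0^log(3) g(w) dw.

-sin(1) + sin(3)

Let u = exp(w), so du = exp(w) dw. When w = 0, u = 1; when w = log(3), u = 3.
The integral becomes ∫ cos(u) du from 1 to 3, with antiderivative sin(u).
Back in w: F(w) = sin(exp(w)).
Then F(log(3)) - F(0) = (sin(3)) - (sin(1)) = -sin(1) + sin(3).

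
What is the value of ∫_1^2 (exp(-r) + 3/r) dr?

An antiderivative is F(r) = 3*log(r) - exp(-r).
Then F(2) - F(1) = (-exp(-2) + 3*log(2)) - (-exp(-1)) = -exp(-2) + exp(-1) + 3*log(2).

-exp(-2) + exp(-1) + 3*log(2)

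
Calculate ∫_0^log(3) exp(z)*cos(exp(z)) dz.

-sin(1) + sin(3)

Let u = exp(z), so du = exp(z) dz. When z = 0, u = 1; when z = log(3), u = 3.
The integral becomes ∫ cos(u) du from 1 to 3, with antiderivative sin(u).
Back in z: F(z) = sin(exp(z)).
Then F(log(3)) - F(0) = (sin(3)) - (sin(1)) = -sin(1) + sin(3).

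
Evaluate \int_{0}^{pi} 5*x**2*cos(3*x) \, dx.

Integrate by parts twice (u = x^2, dv = 5*cos(3*x) dx).
An antiderivative is F(x) = 5*x**2*sin(3*x)/3 + 10*x*cos(3*x)/9 - 10*sin(3*x)/27.
Then F(pi) - F(0) = (-10*pi/9) - (0) = -10*pi/9.

-10*pi/9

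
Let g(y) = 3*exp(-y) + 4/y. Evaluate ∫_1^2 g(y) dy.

-3*exp(-2) + 3*exp(-1) + 4*log(2)

An antiderivative is F(y) = 4*log(y) - 3*exp(-y).
Then F(2) - F(1) = (-3*exp(-2) + 4*log(2)) - (-3*exp(-1)) = -3*exp(-2) + 3*exp(-1) + 4*log(2).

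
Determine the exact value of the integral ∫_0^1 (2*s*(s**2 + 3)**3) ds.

Let u = s**2 + 3, so du = 2*s ds. When s = 0, u = 3; when s = 1, u = 4.
The integral becomes ∫ u**3 du from 3 to 4, with antiderivative u**4/4.
Back in s: F(s) = (s**2 + 3)**4/4.
Then F(1) - F(0) = (64) - (81/4) = 175/4.

175/4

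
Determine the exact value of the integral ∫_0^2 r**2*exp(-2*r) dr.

(-13 + exp(4))*exp(-4)/4

Integrate by parts twice (u = r^2, dv = exp(-2*r) dr).
An antiderivative is F(r) = (-2*r**2 - 2*r - 1)*exp(-2*r)/4.
Then F(2) - F(0) = (-13*exp(-4)/4) - (-1/4) = (-13 + exp(4))*exp(-4)/4.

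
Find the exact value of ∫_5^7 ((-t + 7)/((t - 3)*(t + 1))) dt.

log(9/8)

Factor the denominator: t**2 - 2*t - 3 = (t + 1)(t - 3).
Partial fractions: (-t + 7)/((t - 3)*(t + 1)) = -2/(t + 1) + 1/(t - 3).
An antiderivative is F(t) = log(t - 3) - 2*log(t + 1).
Then F(7) - F(5) = (-log(16)) - (-log(18)) = log(9/8).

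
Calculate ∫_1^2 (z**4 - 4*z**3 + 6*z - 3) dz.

-14/5

By the power rule, an antiderivative is F(z) = z**5/5 - z**4 + 3*z**2 - 3*z.
Then F(2) - F(1) = (-18/5) - (-4/5) = -14/5.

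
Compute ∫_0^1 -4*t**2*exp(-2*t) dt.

-1 + 5*exp(-2)

Integrate by parts twice (u = t^2, dv = -4*exp(-2*t) dt).
An antiderivative is F(t) = (2*t**2 + 2*t + 1)*exp(-2*t).
Then F(1) - F(0) = (5*exp(-2)) - (1) = -1 + 5*exp(-2).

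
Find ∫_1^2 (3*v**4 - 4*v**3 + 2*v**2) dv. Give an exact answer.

124/15

By the power rule, an antiderivative is F(v) = 3*v**5/5 - v**4 + 2*v**3/3.
Then F(2) - F(1) = (128/15) - (4/15) = 124/15.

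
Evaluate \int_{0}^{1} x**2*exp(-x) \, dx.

Integrate by parts twice (u = x^2, dv = exp(-x) dx).
An antiderivative is F(x) = (-x**2 - 2*x - 2)*exp(-x).
Then F(1) - F(0) = (-5*exp(-1)) - (-2) = 2 - 5*exp(-1).

2 - 5*exp(-1)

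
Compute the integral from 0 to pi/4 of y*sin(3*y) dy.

Integrate by parts once (u = y, dv = sin(3*y) dy).
An antiderivative is F(y) = -y*cos(3*y)/3 + sin(3*y)/9.
Then F(pi/4) - F(0) = (sqrt(2)*(4 + 3*pi)/72) - (0) = sqrt(2)*(4 + 3*pi)/72.

sqrt(2)*(4 + 3*pi)/72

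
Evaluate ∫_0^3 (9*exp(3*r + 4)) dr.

Let u = 3*r + 4, so du = 3 dr. When r = 0, u = 4; when r = 3, u = 13.
The integral becomes 3·∫ exp(u) du from 4 to 13, with antiderivative 3*exp(u).
Back in r: F(r) = 3*exp(3*r + 4).
Then F(3) - F(0) = (3*exp(13)) - (3*exp(4)) = -3*(1 - exp(9))*exp(4).

-3*(1 - exp(9))*exp(4)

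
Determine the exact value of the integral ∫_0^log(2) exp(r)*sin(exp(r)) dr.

-cos(2) + cos(1)

Let u = exp(r), so du = exp(r) dr. When r = 0, u = 1; when r = log(2), u = 2.
The integral becomes ∫ sin(u) du from 1 to 2, with antiderivative -cos(u).
Back in r: F(r) = -cos(exp(r)).
Then F(log(2)) - F(0) = (-cos(2)) - (-cos(1)) = -cos(2) + cos(1).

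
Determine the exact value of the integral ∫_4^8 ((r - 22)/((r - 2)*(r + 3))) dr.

-5*log(7) - 4*log(3) + 5*log(11)

Factor the denominator: r**2 + r - 6 = (r + 3)(r - 2).
Partial fractions: (r - 22)/((r - 2)*(r + 3)) = 5/(r + 3) - 4/(r - 2).
An antiderivative is F(r) = -4*log(r - 2) + 5*log(r + 3).
Then F(8) - F(4) = (-4*log(3) - 4*log(2) + 5*log(11)) - (-4*log(2) + 5*log(7)) = -5*log(7) - 4*log(3) + 5*log(11).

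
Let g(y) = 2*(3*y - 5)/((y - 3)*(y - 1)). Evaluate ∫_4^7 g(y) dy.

10*log(2)

Factor the denominator: y**2 - 4*y + 3 = (y - 1)(y - 3).
Partial fractions: 2*(3*y - 5)/((y - 3)*(y - 1)) = 2/(y - 1) + 4/(y - 3).
An antiderivative is F(y) = 4*log(y - 3) + 2*log(y - 1).
Then F(7) - F(4) = (2*log(3) + 10*log(2)) - (log(9)) = 10*log(2).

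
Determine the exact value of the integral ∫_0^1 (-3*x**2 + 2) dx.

1

By the power rule, an antiderivative is F(x) = -x**3 + 2*x.
Then F(1) - F(0) = (1) - (0) = 1.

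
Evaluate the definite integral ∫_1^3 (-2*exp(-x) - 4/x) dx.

-4*log(3) - 2*exp(-1) + 2*exp(-3)

An antiderivative is F(x) = -4*log(x) + 2*exp(-x).
Then F(3) - F(1) = (-4*log(3) + 2*exp(-3)) - (2*exp(-1)) = -4*log(3) - 2*exp(-1) + 2*exp(-3).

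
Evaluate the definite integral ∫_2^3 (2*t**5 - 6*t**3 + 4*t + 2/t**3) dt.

4835/36

By the power rule, an antiderivative is F(t) = t**6/3 - 3*t**4/2 + 2*t**2 - 1/t**2.
Then F(3) - F(2) = (2509/18) - (61/12) = 4835/36.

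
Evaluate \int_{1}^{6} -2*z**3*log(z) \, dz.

Integrate by parts once (u = ln z, dv = -2*z**3 dz).
An antiderivative is F(z) = -z**4*(4*log(z) - 1)/8.
Then F(6) - F(1) = (-648*log(3) - 648*log(2) + 162) - (1/8) = -648*log(3) - 648*log(2) + 1295/8.

-648*log(3) - 648*log(2) + 1295/8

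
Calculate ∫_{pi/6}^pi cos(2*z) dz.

An antiderivative is F(z) = sin(2*z)/2.
Then F(pi) - F(pi/6) = (0) - (sqrt(3)/4) = -sqrt(3)/4.

-sqrt(3)/4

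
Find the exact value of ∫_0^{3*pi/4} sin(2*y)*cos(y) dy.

Use the identity sin(2*y)cos(y) = [sin(3*y) + sin(y)]/2.
An antiderivative is F(y) = -cos(y)/2 - cos(3*y)/6.
Then F(3*pi/4) - F(0) = (sqrt(2)/6) - (-2/3) = sqrt(2)/6 + 2/3.

sqrt(2)/6 + 2/3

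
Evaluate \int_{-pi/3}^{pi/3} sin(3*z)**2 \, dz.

pi/3

Use the identity sin^2(3*z) = (1 - cos(6*z))/2.
An antiderivative is F(z) = z/2 - sin(6*z)/12.
Then F(pi/3) - F(-pi/3) = (pi/6) - (-pi/6) = pi/3.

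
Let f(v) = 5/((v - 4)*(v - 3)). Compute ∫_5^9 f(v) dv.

Factor the denominator: v**2 - 7*v + 12 = (v - 3)(v - 4).
Partial fractions: 5/((v - 4)*(v - 3)) = -5/(v - 3) + 5/(v - 4).
An antiderivative is F(v) = 5*log(v - 4) - 5*log(v - 3).
Then F(9) - F(5) = (-5*log(3) - 5*log(2) + 5*log(5)) - (-log(32)) = -5*log(3) + 5*log(5).

-5*log(3) + 5*log(5)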